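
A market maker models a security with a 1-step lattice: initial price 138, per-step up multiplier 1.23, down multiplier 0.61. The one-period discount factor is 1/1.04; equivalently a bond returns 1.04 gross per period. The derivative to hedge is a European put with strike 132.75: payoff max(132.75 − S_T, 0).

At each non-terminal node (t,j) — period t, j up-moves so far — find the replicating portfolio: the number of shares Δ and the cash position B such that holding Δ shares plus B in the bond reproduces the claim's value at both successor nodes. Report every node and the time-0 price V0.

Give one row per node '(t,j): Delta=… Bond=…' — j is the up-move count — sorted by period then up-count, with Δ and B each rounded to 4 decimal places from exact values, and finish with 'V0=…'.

Since d<R<u, set p* = (R−d)/(u−d) = 0.6935; price each node as the discounted p*-expectation of its children.
Payoff layer (t=1): V(1,0)=48.5700, V(1,1)=0.0000
  t=0,j=0: stock 138.0000 → up 169.7400 (V=0.0000), down 84.1800 (V=48.5700). Price 14.3119; hedge Δ=-0.5677, bond B=92.6506.
Check: Δ(0,0)·S0 + B(0,0) = 14.3119 = V0.

(0,0): Delta=-0.5677 Bond=92.6506
V0=14.3119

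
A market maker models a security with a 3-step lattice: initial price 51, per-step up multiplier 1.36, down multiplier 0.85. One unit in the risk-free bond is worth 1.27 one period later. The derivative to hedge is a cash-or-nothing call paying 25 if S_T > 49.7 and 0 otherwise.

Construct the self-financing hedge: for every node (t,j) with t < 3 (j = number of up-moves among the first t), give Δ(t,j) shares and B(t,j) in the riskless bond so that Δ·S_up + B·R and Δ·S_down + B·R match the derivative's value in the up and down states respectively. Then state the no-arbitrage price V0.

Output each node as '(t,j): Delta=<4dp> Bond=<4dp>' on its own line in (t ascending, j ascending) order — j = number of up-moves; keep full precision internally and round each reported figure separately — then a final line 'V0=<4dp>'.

Risk-neutral probability p* = (R−d)/(u−d) = (1.27−0.85)/(1.36−0.85) = 0.8235.
Payoff layer (t=3): V(3,0)=0.0000, V(3,1)=25.0000, V(3,2)=25.0000, V(3,3)=25.0000
Node (2,0) S=36.8475: V=(p*·25.0000+(1−p*)·0.0000)/1.27=16.2112; Δ=(25.0000−0.0000)/(50.1126−31.3204)=1.3303; B=V−Δ·S=-32.8084
Node (2,1) S=58.9560: V=(p*·25.0000+(1−p*)·25.0000)/1.27=19.6850; Δ=(25.0000−25.0000)/(80.1802−50.1126)=0.0000; B=V−Δ·S=19.6850
Node (2,2) S=94.3296: V=(p*·25.0000+(1−p*)·25.0000)/1.27=19.6850; Δ=(25.0000−25.0000)/(128.2883−80.1802)=0.0000; B=V−Δ·S=19.6850
Node (1,0) S=43.3500: V=(p*·19.6850+(1−p*)·16.2112)/1.27=15.0173; Δ=(19.6850−16.2112)/(58.9560−36.8475)=0.1571; B=V−Δ·S=8.2059
Node (1,1) S=69.3600: V=(p*·19.6850+(1−p*)·19.6850)/1.27=15.5000; Δ=(19.6850−19.6850)/(94.3296−58.9560)=0.0000; B=V−Δ·S=15.5000
Node (0,0) S=51.0000: V=(p*·15.5000+(1−p*)·15.0173)/1.27=12.1377; Δ=(15.5000−15.0173)/(69.3600−43.3500)=0.0186; B=V−Δ·S=11.1912
Check: Δ(0,0)·S0 + B(0,0) = 12.1377 = V0.

(0,0): Delta=0.0186 Bond=11.1912
(1,0): Delta=0.1571 Bond=8.2059
(1,1): Delta=0.0000 Bond=15.5000
(2,0): Delta=1.3303 Bond=-32.8084
(2,1): Delta=0.0000 Bond=19.6850
(2,2): Delta=0.0000 Bond=19.6850
V0=12.1377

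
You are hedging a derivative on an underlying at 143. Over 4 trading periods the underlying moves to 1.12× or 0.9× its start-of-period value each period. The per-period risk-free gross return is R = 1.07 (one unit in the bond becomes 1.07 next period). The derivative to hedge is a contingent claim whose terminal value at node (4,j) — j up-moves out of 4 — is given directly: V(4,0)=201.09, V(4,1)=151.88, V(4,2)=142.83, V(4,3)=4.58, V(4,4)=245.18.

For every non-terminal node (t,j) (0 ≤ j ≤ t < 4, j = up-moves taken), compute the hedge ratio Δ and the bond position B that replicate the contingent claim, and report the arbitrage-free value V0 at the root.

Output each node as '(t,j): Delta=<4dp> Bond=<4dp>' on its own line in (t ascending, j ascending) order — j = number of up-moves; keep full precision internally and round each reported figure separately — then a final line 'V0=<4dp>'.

(0,0): Delta=1.3770 Bond=-103.9719
(1,0): Delta=-2.7230 Bond=416.4142
(1,1): Delta=2.3460 Bond=-266.4453
(2,0): Delta=-0.6667 Bond=207.3768
(2,1): Delta=-3.2090 Bond=515.6180
(2,2): Delta=3.6588 Bond=-520.6007
(3,0): Delta=-2.1457 Bond=376.0782
(3,1): Delta=-0.3171 Bond=176.5446
(3,2): Delta=-3.8925 Bond=662.0544
(3,3): Delta=5.4436 Bond=-915.6007
V0=92.9326

No-arbitrage ⇒ martingale measure with p* = (R−d)/(u−d) = 0.7727.
Terminal values V(4,·): V(4,0)=201.0900, V(4,1)=151.8800, V(4,2)=142.8300, V(4,3)=4.5800, V(4,4)=245.1800
(3,0): S=104.2470. Δ = (V_up−V_dn)/(S_up−S_dn) = (151.8800−201.0900)/(116.7566−93.8223) = -2.1457. V = [p*·151.8800 + (1−p*)·201.0900]/1.07 = 152.3963. B = V − Δ·S = 376.0782.
(3,1): S=129.7296. Δ = (V_up−V_dn)/(S_up−S_dn) = (142.8300−151.8800)/(145.2972−116.7566) = -0.3171. V = [p*·142.8300 + (1−p*)·151.8800]/1.07 = 135.4082. B = V − Δ·S = 176.5446.
(3,2): S=161.4413. Δ = (V_up−V_dn)/(S_up−S_dn) = (4.5800−142.8300)/(180.8142−145.2972) = -3.8925. V = [p*·4.5800 + (1−p*)·142.8300]/1.07 = 33.6453. B = V − Δ·S = 662.0544.
(3,3): S=200.9047. Δ = (V_up−V_dn)/(S_up−S_dn) = (245.1800−4.5800)/(225.0133−180.8142) = 5.4436. V = [p*·245.1800 + (1−p*)·4.5800]/1.07 = 178.0357. B = V − Δ·S = -915.6007.
(2,0): S=115.8300. Δ = (V_up−V_dn)/(S_up−S_dn) = (135.4082−152.3963)/(129.7296−104.2470) = -0.6667. V = [p*·135.4082 + (1−p*)·152.3963]/1.07 = 130.1581. B = V − Δ·S = 207.3768.
(2,1): S=144.1440. Δ = (V_up−V_dn)/(S_up−S_dn) = (33.6453−135.4082)/(161.4413−129.7296) = -3.2090. V = [p*·33.6453 + (1−p*)·135.4082]/1.07 = 53.0591. B = V − Δ·S = 515.6180.
(2,2): S=179.3792. Δ = (V_up−V_dn)/(S_up−S_dn) = (178.0357−33.6453)/(200.9047−161.4413) = 3.6588. V = [p*·178.0357 + (1−p*)·33.6453]/1.07 = 135.7193. B = V − Δ·S = -520.6007.
(1,0): S=128.7000. Δ = (V_up−V_dn)/(S_up−S_dn) = (53.0591−130.1581)/(144.1440−115.8300) = -2.7230. V = [p*·53.0591 + (1−p*)·130.1581]/1.07 = 65.9641. B = V − Δ·S = 416.4142.
(1,1): S=160.1600. Δ = (V_up−V_dn)/(S_up−S_dn) = (135.7193−53.0591)/(179.3792−144.1440) = 2.3460. V = [p*·135.7193 + (1−p*)·53.0591]/1.07 = 109.2831. B = V − Δ·S = -266.4453.
(0,0): S=143.0000. Δ = (V_up−V_dn)/(S_up−S_dn) = (109.2831−65.9641)/(160.1600−128.7000) = 1.3770. V = [p*·109.2831 + (1−p*)·65.9641]/1.07 = 92.9326. B = V − Δ·S = -103.9719.
Each (Δ,B) replicates both successor values, so the strategy is self-financing and V0 is arbitrage-free.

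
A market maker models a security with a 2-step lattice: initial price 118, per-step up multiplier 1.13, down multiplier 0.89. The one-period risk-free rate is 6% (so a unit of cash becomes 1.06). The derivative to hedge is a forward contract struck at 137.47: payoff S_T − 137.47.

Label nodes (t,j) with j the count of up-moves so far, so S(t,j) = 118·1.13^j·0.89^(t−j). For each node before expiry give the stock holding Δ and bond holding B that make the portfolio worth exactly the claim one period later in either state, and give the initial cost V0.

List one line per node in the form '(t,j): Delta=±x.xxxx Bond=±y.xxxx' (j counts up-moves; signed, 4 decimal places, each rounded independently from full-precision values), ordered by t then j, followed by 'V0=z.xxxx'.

Risk-neutral probability p* = (R−d)/(u−d) = (1.06−0.89)/(1.13−0.89) = 0.7083.
Terminal values V(2,·): V(2,0)=-44.0022, V(2,1)=-18.7974, V(2,2)=13.2042
Node (1,0) S=105.0200: V=(p*·-18.7974+(1−p*)·-44.0022)/1.06=-24.6687; Δ=(-18.7974−-44.0022)/(118.6726−93.4678)=1.0000; B=V−Δ·S=-129.6887
Node (1,1) S=133.3400: V=(p*·13.2042+(1−p*)·-18.7974)/1.06=3.6513; Δ=(13.2042−-18.7974)/(150.6742−118.6726)=1.0000; B=V−Δ·S=-129.6887
Node (0,0) S=118.0000: V=(p*·3.6513+(1−p*)·-24.6687)/1.06=-4.3478; Δ=(3.6513−-24.6687)/(133.3400−105.0200)=1.0000; B=V−Δ·S=-122.3478
Root portfolio cost Δ·118+B reproduces V0=-4.3478.

(0,0): Delta=1.0000 Bond=-122.3478
(1,0): Delta=1.0000 Bond=-129.6887
(1,1): Delta=1.0000 Bond=-129.6887
V0=-4.3478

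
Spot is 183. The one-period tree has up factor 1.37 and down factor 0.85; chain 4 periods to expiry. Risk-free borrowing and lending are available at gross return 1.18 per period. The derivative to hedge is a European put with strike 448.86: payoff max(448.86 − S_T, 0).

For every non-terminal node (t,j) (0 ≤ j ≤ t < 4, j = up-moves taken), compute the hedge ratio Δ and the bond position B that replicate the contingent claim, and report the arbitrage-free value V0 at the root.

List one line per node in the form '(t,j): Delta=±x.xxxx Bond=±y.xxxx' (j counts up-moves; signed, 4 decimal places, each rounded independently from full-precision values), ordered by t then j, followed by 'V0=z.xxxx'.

No-arbitrage ⇒ martingale measure with p* = (R−d)/(u−d) = 0.6346.
Terminal payoffs: V(4,0)=353.3329, V(4,1)=294.8927, V(4,2)=200.7010, V(4,3)=48.8860, V(4,4)=0.0000
(3,0): S=112.3849. Δ = (V_up−V_dn)/(S_up−S_dn) = (294.8927−353.3329)/(153.9673−95.5271) = -1.0000. V = [p*·294.8927 + (1−p*)·353.3329]/1.18 = 268.0050. B = V − Δ·S = 380.3898.
(3,1): S=181.1380. Δ = (V_up−V_dn)/(S_up−S_dn) = (200.7010−294.8927)/(248.1590−153.9673) = -1.0000. V = [p*·200.7010 + (1−p*)·294.8927]/1.18 = 199.2519. B = V − Δ·S = 380.3898.
(3,2): S=291.9518. Δ = (V_up−V_dn)/(S_up−S_dn) = (48.8860−200.7010)/(399.9740−248.1590) = -1.0000. V = [p*·48.8860 + (1−p*)·200.7010]/1.18 = 88.4380. B = V − Δ·S = 380.3898.
(3,3): S=470.5576. Δ = (V_up−V_dn)/(S_up−S_dn) = (0.0000−48.8860)/(644.6639−399.9740) = -0.1998. V = [p*·0.0000 + (1−p*)·48.8860]/1.18 = 15.1375. B = V − Δ·S = 109.1491.
(2,0): S=132.2175. Δ = (V_up−V_dn)/(S_up−S_dn) = (199.2519−268.0050)/(181.1380−112.3849) = -1.0000. V = [p*·199.2519 + (1−p*)·268.0050]/1.18 = 190.1468. B = V − Δ·S = 322.3643.
(2,1): S=213.1035. Δ = (V_up−V_dn)/(S_up−S_dn) = (88.4380−199.2519)/(291.9518−181.1380) = -1.0000. V = [p*·88.4380 + (1−p*)·199.2519]/1.18 = 109.2608. B = V − Δ·S = 322.3643.
(2,2): S=343.4727. Δ = (V_up−V_dn)/(S_up−S_dn) = (15.1375−88.4380)/(470.5576−291.9518) = -0.4104. V = [p*·15.1375 + (1−p*)·88.4380]/1.18 = 35.5257. B = V − Δ·S = 176.4884.
(1,0): S=155.5500. Δ = (V_up−V_dn)/(S_up−S_dn) = (109.2608−190.1468)/(213.1035−132.2175) = -1.0000. V = [p*·109.2608 + (1−p*)·190.1468]/1.18 = 117.6401. B = V − Δ·S = 273.1901.
(1,1): S=250.7100. Δ = (V_up−V_dn)/(S_up−S_dn) = (35.5257−109.2608)/(343.4727−213.1035) = -0.5656. V = [p*·35.5257 + (1−p*)·109.2608]/1.18 = 52.9385. B = V − Δ·S = 194.7366.
(0,0): S=183.0000. Δ = (V_up−V_dn)/(S_up−S_dn) = (52.9385−117.6401)/(250.7100−155.5500) = -0.6799. V = [p*·52.9385 + (1−p*)·117.6401]/1.18 = 64.8978. B = V − Δ·S = 189.3240.
Self-financing check: at every node Δ·S+B equals the discounted successor values.

(0,0): Delta=-0.6799 Bond=189.3240
(1,0): Delta=-1.0000 Bond=273.1901
(1,1): Delta=-0.5656 Bond=194.7366
(2,0): Delta=-1.0000 Bond=322.3643
(2,1): Delta=-1.0000 Bond=322.3643
(2,2): Delta=-0.4104 Bond=176.4884
(3,0): Delta=-1.0000 Bond=380.3898
(3,1): Delta=-1.0000 Bond=380.3898
(3,2): Delta=-1.0000 Bond=380.3898
(3,3): Delta=-0.1998 Bond=109.1491
V0=64.8978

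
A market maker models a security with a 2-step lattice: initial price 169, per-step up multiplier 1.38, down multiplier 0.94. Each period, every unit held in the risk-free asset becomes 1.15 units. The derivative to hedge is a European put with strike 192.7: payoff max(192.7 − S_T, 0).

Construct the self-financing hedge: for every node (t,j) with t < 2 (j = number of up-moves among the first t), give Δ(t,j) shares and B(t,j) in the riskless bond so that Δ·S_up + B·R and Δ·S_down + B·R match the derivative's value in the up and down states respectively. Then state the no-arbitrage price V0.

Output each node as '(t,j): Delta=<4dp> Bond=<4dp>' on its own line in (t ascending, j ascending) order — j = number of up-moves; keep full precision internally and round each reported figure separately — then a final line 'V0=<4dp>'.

(0,0): Delta=-0.2651 Bond=53.7664
(1,0): Delta=-0.6205 Bond=118.2862
(1,1): Delta=0.0000 Bond=0.0000
V0=8.9611

Risk-neutral probability p* = (R−d)/(u−d) = (1.15−0.94)/(1.38−0.94) = 0.4773.
At expiry t=2: V(2,0)=43.3716, V(2,1)=0.0000, V(2,2)=0.0000
  t=1,j=0: stock 158.8600 → up 219.2268 (V=0.0000), down 149.3284 (V=43.3716). Price 19.7144; hedge Δ=-0.6205, bond B=118.2862.
  t=1,j=1: stock 233.2200 → up 321.8436 (V=0.0000), down 219.2268 (V=0.0000). Price 0.0000; hedge Δ=0.0000, bond B=0.0000.
  t=0,j=0: stock 169.0000 → up 233.2200 (V=0.0000), down 158.8600 (V=19.7144). Price 8.9611; hedge Δ=-0.2651, bond B=53.7664.
Check: Δ(0,0)·S0 + B(0,0) = 8.9611 = V0.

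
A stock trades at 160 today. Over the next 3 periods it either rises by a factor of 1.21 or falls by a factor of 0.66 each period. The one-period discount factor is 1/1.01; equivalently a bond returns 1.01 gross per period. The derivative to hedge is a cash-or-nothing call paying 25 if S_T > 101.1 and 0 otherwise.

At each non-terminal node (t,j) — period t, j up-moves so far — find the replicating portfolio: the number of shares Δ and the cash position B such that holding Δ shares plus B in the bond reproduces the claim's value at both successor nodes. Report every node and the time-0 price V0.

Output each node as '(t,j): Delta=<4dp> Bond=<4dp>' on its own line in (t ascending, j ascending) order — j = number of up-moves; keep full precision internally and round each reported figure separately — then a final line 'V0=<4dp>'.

(0,0): Delta=0.1289 Bond=-3.6497
(1,0): Delta=0.2712 Bond=-18.7147
(1,1): Delta=0.0845 Bond=4.9015
(2,0): Delta=0.0000 Bond=0.0000
(2,1): Delta=0.3557 Bond=-29.7030
(2,2): Delta=0.0000 Bond=24.7525
V0=16.9726

The replicating-portfolio and risk-neutral prices coincide; use p* = (1.01−0.66)/(1.21−0.66) = 0.6364 for the latter.
Payoff layer (t=3): V(3,0)=0.0000, V(3,1)=0.0000, V(3,2)=25.0000, V(3,3)=25.0000
Node (2,0) S=69.6960: V=(p*·0.0000+(1−p*)·0.0000)/1.01=0.0000; Δ=(0.0000−0.0000)/(84.3322−45.9994)=0.0000; B=V−Δ·S=0.0000
Node (2,1) S=127.7760: V=(p*·25.0000+(1−p*)·0.0000)/1.01=15.7516; Δ=(25.0000−0.0000)/(154.6090−84.3322)=0.3557; B=V−Δ·S=-29.7030
Node (2,2) S=234.2560: V=(p*·25.0000+(1−p*)·25.0000)/1.01=24.7525; Δ=(25.0000−25.0000)/(283.4498−154.6090)=0.0000; B=V−Δ·S=24.7525
Node (1,0) S=105.6000: V=(p*·15.7516+(1−p*)·0.0000)/1.01=9.9245; Δ=(15.7516−0.0000)/(127.7760−69.6960)=0.2712; B=V−Δ·S=-18.7147
Node (1,1) S=193.6000: V=(p*·24.7525+(1−p*)·15.7516)/1.01=21.2668; Δ=(24.7525−15.7516)/(234.2560−127.7760)=0.0845; B=V−Δ·S=4.9015
Node (0,0) S=160.0000: V=(p*·21.2668+(1−p*)·9.9245)/1.01=16.9726; Δ=(21.2668−9.9245)/(193.6000−105.6000)=0.1289; B=V−Δ·S=-3.6497
Check: Δ(0,0)·S0 + B(0,0) = 16.9726 = V0.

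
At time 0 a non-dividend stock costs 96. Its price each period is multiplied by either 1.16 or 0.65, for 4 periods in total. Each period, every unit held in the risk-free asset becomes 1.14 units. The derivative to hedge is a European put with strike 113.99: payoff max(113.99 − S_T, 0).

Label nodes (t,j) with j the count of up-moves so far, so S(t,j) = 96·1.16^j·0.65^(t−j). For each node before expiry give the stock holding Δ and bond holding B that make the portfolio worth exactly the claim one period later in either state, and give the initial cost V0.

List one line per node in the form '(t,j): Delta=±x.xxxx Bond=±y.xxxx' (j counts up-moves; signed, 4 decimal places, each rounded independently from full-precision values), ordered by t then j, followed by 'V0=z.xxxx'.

(0,0): Delta=-0.2684 Bond=27.4479
(1,0): Delta=-1.0000 Bond=76.9400
(1,1): Delta=-0.2517 Bond=29.4273
(2,0): Delta=-1.0000 Bond=87.7116
(2,1): Delta=-1.0000 Bond=87.7116
(2,2): Delta=-0.2346 Bond=31.3364
(3,0): Delta=-1.0000 Bond=99.9912
(3,1): Delta=-1.0000 Bond=99.9912
(3,2): Delta=-1.0000 Bond=99.9912
(3,3): Delta=-0.2171 Bond=33.1003
V0=1.6778

Risk-neutral probability p* = (R−d)/(u−d) = (1.14−0.65)/(1.16−0.65) = 0.9608.
Terminal values V(4,·): V(4,0)=96.8534, V(4,1)=83.4078, V(4,2)=59.4125, V(4,3)=16.5901, V(4,4)=0.0000
(3,0): S=26.3640. Δ = (V_up−V_dn)/(S_up−S_dn) = (83.4078−96.8534)/(30.5822−17.1366) = -1.0000. V = [p*·83.4078 + (1−p*)·96.8534]/1.14 = 73.6272. B = V − Δ·S = 99.9912.
(3,1): S=47.0496. Δ = (V_up−V_dn)/(S_up−S_dn) = (59.4125−83.4078)/(54.5775−30.5822) = -1.0000. V = [p*·59.4125 + (1−p*)·83.4078]/1.14 = 52.9416. B = V − Δ·S = 99.9912.
(3,2): S=83.9654. Δ = (V_up−V_dn)/(S_up−S_dn) = (16.5901−59.4125)/(97.3999−54.5775) = -1.0000. V = [p*·16.5901 + (1−p*)·59.4125]/1.14 = 16.0258. B = V − Δ·S = 99.9912.
(3,3): S=149.8460. Δ = (V_up−V_dn)/(S_up−S_dn) = (0.0000−16.5901)/(173.8214−97.3999) = -0.2171. V = [p*·0.0000 + (1−p*)·16.5901]/1.14 = 0.5707. B = V − Δ·S = 33.1003.
(2,0): S=40.5600. Δ = (V_up−V_dn)/(S_up−S_dn) = (52.9416−73.6272)/(47.0496−26.3640) = -1.0000. V = [p*·52.9416 + (1−p*)·73.6272]/1.14 = 47.1516. B = V − Δ·S = 87.7116.
(2,1): S=72.3840. Δ = (V_up−V_dn)/(S_up−S_dn) = (16.0258−52.9416)/(83.9654−47.0496) = -1.0000. V = [p*·16.0258 + (1−p*)·52.9416]/1.14 = 15.3276. B = V − Δ·S = 87.7116.
(2,2): S=129.1776. Δ = (V_up−V_dn)/(S_up−S_dn) = (0.5707−16.0258)/(149.8460−83.9654) = -0.2346. V = [p*·0.5707 + (1−p*)·16.0258]/1.14 = 1.0323. B = V − Δ·S = 31.3364.
(1,0): S=62.4000. Δ = (V_up−V_dn)/(S_up−S_dn) = (15.3276−47.1516)/(72.3840−40.5600) = -1.0000. V = [p*·15.3276 + (1−p*)·47.1516]/1.14 = 14.5400. B = V − Δ·S = 76.9400.
(1,1): S=111.3600. Δ = (V_up−V_dn)/(S_up−S_dn) = (1.0323−15.3276)/(129.1776−72.3840) = -0.2517. V = [p*·1.0323 + (1−p*)·15.3276]/1.14 = 1.3972. B = V − Δ·S = 29.4273.
(0,0): S=96.0000. Δ = (V_up−V_dn)/(S_up−S_dn) = (1.3972−14.5400)/(111.3600−62.4000) = -0.2684. V = [p*·1.3972 + (1−p*)·14.5400]/1.14 = 1.6778. B = V − Δ·S = 27.4479.
The time-0 hedge costs 1.6778, which is the no-arbitrage price.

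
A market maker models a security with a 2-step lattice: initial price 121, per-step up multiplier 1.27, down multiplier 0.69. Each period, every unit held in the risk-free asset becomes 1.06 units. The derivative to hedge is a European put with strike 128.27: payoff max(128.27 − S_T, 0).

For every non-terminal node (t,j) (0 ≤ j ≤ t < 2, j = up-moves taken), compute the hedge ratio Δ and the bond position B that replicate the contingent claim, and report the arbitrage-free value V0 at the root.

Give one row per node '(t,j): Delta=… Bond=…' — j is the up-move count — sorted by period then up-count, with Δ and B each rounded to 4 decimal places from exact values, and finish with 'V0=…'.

(0,0): Delta=-0.4264 Bond=68.9794
(1,0): Delta=-1.0000 Bond=121.0094
(1,1): Delta=-0.2495 Bond=45.9367
V0=17.3870

Since d<R<u, set p* = (R−d)/(u−d) = 0.6379; price each node as the discounted p*-expectation of its children.
At expiry t=2: V(2,0)=70.6619, V(2,1)=22.2377, V(2,2)=0.0000
(1,0): S=83.4900. Δ = (V_up−V_dn)/(S_up−S_dn) = (22.2377−70.6619)/(106.0323−57.6081) = -1.0000. V = [p*·22.2377 + (1−p*)·70.6619]/1.06 = 37.5194. B = V − Δ·S = 121.0094.
(1,1): S=153.6700. Δ = (V_up−V_dn)/(S_up−S_dn) = (0.0000−22.2377)/(195.1609−106.0323) = -0.2495. V = [p*·0.0000 + (1−p*)·22.2377]/1.06 = 7.5958. B = V − Δ·S = 45.9367.
(0,0): S=121.0000. Δ = (V_up−V_dn)/(S_up−S_dn) = (7.5958−37.5194)/(153.6700−83.4900) = -0.4264. V = [p*·7.5958 + (1−p*)·37.5194]/1.06 = 17.3870. B = V − Δ·S = 68.9794.
Each (Δ,B) replicates both successor values, so the strategy is self-financing and V0 is arbitrage-free.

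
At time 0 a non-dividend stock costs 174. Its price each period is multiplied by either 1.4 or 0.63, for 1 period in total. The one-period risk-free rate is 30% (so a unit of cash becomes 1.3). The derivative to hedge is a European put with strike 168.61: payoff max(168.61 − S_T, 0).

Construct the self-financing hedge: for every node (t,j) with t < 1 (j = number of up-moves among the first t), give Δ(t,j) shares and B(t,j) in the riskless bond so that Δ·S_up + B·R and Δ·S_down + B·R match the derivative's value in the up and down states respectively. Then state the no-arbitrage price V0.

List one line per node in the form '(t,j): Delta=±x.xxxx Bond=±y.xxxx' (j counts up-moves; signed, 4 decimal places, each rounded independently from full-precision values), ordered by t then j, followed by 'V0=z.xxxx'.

(0,0): Delta=-0.4403 Bond=82.5035
V0=5.8931

Risk-neutral probability p* = (R−d)/(u−d) = (1.3−0.63)/(1.4−0.63) = 0.8701.
Payoff layer (t=1): V(1,0)=58.9900, V(1,1)=0.0000
  t=0,j=0: stock 174.0000 → up 243.6000 (V=0.0000), down 109.6200 (V=58.9900). Price 5.8931; hedge Δ=-0.4403, bond B=82.5035.
Check: Δ(0,0)·S0 + B(0,0) = 5.8931 = V0.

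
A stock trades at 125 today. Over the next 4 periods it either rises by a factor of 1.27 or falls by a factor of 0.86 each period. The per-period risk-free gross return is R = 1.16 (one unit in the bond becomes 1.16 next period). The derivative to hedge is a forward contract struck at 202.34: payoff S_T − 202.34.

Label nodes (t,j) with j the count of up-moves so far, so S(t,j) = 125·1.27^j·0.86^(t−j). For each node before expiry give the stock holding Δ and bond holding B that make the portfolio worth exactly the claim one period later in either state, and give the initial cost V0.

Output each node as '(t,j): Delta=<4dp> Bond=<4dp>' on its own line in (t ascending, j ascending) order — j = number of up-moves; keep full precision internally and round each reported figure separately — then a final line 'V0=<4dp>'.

(0,0): Delta=1.0000 Bond=-111.7506
(1,0): Delta=1.0000 Bond=-129.6307
(1,1): Delta=1.0000 Bond=-129.6307
(2,0): Delta=1.0000 Bond=-150.3716
(2,1): Delta=1.0000 Bond=-150.3716
(2,2): Delta=1.0000 Bond=-150.3716
(3,0): Delta=1.0000 Bond=-174.4310
(3,1): Delta=1.0000 Bond=-174.4310
(3,2): Delta=1.0000 Bond=-174.4310
(3,3): Delta=1.0000 Bond=-174.4310
V0=13.2494

Risk-neutral probability p* = (R−d)/(u−d) = (1.16−0.86)/(1.27−0.86) = 0.7317.
Terminal values V(4,·): V(4,0)=-133.9640, V(4,1)=-101.3661, V(4,2)=-53.2274, V(4,3)=17.8612, V(4,4)=122.8408
Node (3,0) S=79.5070: V=(p*·-101.3661+(1−p*)·-133.9640)/1.16=-94.9240; Δ=(-101.3661−-133.9640)/(100.9739−68.3760)=1.0000; B=V−Δ·S=-174.4310
Node (3,1) S=117.4115: V=(p*·-53.2274+(1−p*)·-101.3661)/1.16=-57.0195; Δ=(-53.2274−-101.3661)/(149.1126−100.9739)=1.0000; B=V−Δ·S=-174.4310
Node (3,2) S=173.3868: V=(p*·17.8612+(1−p*)·-53.2274)/1.16=-1.0443; Δ=(17.8612−-53.2274)/(220.2012−149.1126)=1.0000; B=V−Δ·S=-174.4310
Node (3,3) S=256.0479: V=(p*·122.8408+(1−p*)·17.8612)/1.16=81.6168; Δ=(122.8408−17.8612)/(325.1808−220.2012)=1.0000; B=V−Δ·S=-174.4310
Node (2,0) S=92.4500: V=(p*·-57.0195+(1−p*)·-94.9240)/1.16=-57.9216; Δ=(-57.0195−-94.9240)/(117.4115−79.5070)=1.0000; B=V−Δ·S=-150.3716
Node (2,1) S=136.5250: V=(p*·-1.0443+(1−p*)·-57.0195)/1.16=-13.8466; Δ=(-1.0443−-57.0195)/(173.3868−117.4115)=1.0000; B=V−Δ·S=-150.3716
Node (2,2) S=201.6125: V=(p*·81.6168+(1−p*)·-1.0443)/1.16=51.2409; Δ=(81.6168−-1.0443)/(256.0479−173.3868)=1.0000; B=V−Δ·S=-150.3716
Node (1,0) S=107.5000: V=(p*·-13.8466+(1−p*)·-57.9216)/1.16=-22.1307; Δ=(-13.8466−-57.9216)/(136.5250−92.4500)=1.0000; B=V−Δ·S=-129.6307
Node (1,1) S=158.7500: V=(p*·51.2409+(1−p*)·-13.8466)/1.16=29.1193; Δ=(51.2409−-13.8466)/(201.6125−136.5250)=1.0000; B=V−Δ·S=-129.6307
Node (0,0) S=125.0000: V=(p*·29.1193+(1−p*)·-22.1307)/1.16=13.2494; Δ=(29.1193−-22.1307)/(158.7500−107.5000)=1.0000; B=V−Δ·S=-111.7506
Check: Δ(0,0)·S0 + B(0,0) = 13.2494 = V0.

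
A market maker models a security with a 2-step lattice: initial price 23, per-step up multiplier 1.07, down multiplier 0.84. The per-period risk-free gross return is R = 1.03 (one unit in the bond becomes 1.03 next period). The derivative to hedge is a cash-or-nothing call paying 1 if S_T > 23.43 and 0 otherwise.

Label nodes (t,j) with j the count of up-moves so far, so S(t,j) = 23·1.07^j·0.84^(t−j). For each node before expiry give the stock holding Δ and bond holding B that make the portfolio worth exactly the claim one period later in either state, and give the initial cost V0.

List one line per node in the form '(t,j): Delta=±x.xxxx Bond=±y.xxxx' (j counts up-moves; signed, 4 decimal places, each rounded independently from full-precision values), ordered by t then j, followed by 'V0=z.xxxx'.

Since d<R<u, set p* = (R−d)/(u−d) = 0.8261; price each node as the discounted p*-expectation of its children.
Payoff layer (t=2): V(2,0)=0.0000, V(2,1)=0.0000, V(2,2)=1.0000
Node (1,0) S=19.3200: V=(p*·0.0000+(1−p*)·0.0000)/1.03=0.0000; Δ=(0.0000−0.0000)/(20.6724−16.2288)=0.0000; B=V−Δ·S=0.0000
Node (1,1) S=24.6100: V=(p*·1.0000+(1−p*)·0.0000)/1.03=0.8020; Δ=(1.0000−0.0000)/(26.3327−20.6724)=0.1767; B=V−Δ·S=-3.5458
Node (0,0) S=23.0000: V=(p*·0.8020+(1−p*)·0.0000)/1.03=0.6432; Δ=(0.8020−0.0000)/(24.6100−19.3200)=0.1516; B=V−Δ·S=-2.8438
Each (Δ,B) replicates both successor values, so the strategy is self-financing and V0 is arbitrage-free.

(0,0): Delta=0.1516 Bond=-2.8438
(1,0): Delta=0.0000 Bond=0.0000
(1,1): Delta=0.1767 Bond=-3.5458
V0=0.6432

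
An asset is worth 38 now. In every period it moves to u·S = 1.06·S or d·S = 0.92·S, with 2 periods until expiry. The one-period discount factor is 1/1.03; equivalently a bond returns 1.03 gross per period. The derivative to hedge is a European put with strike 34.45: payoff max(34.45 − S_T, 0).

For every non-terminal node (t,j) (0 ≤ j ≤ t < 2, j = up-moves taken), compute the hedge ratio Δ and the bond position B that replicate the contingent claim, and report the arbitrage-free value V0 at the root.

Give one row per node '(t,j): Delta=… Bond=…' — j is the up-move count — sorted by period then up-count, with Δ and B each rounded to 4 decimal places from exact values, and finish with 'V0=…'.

(0,0): Delta=-0.0894 Bond=3.4972
(1,0): Delta=-0.4672 Bond=16.8100
(1,1): Delta=0.0000 Bond=0.0000
V0=0.0990

No-arbitrage ⇒ martingale measure with p* = (R−d)/(u−d) = 0.7857.
At expiry t=2: V(2,0)=2.2868, V(2,1)=0.0000, V(2,2)=0.0000
  t=1,j=0: stock 34.9600 → up 37.0576 (V=0.0000), down 32.1632 (V=2.2868). Price 0.4758; hedge Δ=-0.4672, bond B=16.8100.
  t=1,j=1: stock 40.2800 → up 42.6968 (V=0.0000), down 37.0576 (V=0.0000). Price 0.0000; hedge Δ=0.0000, bond B=0.0000.
  t=0,j=0: stock 38.0000 → up 40.2800 (V=0.0000), down 34.9600 (V=0.4758). Price 0.0990; hedge Δ=-0.0894, bond B=3.4972.
Root portfolio cost Δ·38+B reproduces V0=0.0990.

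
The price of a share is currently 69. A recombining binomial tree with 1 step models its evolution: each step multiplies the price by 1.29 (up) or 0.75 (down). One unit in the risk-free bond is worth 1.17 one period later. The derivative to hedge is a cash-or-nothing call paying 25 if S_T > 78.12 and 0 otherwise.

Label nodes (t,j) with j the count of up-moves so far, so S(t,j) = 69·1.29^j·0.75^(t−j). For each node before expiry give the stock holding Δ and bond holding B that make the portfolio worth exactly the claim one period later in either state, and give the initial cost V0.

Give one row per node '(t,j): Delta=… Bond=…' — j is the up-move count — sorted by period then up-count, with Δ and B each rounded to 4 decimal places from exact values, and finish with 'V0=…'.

(0,0): Delta=0.6710 Bond=-29.6771
V0=16.6192

Risk-neutral probability p* = (R−d)/(u−d) = (1.17−0.75)/(1.29−0.75) = 0.7778.
Terminal values V(1,·): V(1,0)=0.0000, V(1,1)=25.0000
  t=0,j=0: stock 69.0000 → up 89.0100 (V=25.0000), down 51.7500 (V=0.0000). Price 16.6192; hedge Δ=0.6710, bond B=-29.6771.
Each (Δ,B) replicates both successor values, so the strategy is self-financing and V0 is arbitrage-free.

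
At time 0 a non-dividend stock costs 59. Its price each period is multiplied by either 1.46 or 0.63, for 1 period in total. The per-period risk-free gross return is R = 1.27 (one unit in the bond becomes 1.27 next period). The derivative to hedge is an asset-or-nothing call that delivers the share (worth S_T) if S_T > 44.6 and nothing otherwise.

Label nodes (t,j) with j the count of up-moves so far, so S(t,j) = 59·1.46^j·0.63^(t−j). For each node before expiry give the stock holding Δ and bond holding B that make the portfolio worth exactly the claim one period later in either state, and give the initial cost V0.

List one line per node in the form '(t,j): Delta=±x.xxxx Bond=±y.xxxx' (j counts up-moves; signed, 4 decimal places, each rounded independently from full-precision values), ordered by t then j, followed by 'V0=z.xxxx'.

The replicating-portfolio and risk-neutral prices coincide; use p* = (1.27−0.63)/(1.46−0.63) = 0.7711 for the latter.
Terminal payoffs: V(1,0)=0.0000, V(1,1)=86.1400
Node (0,0) S=59.0000: V=(p*·86.1400+(1−p*)·0.0000)/1.27=52.3002; Δ=(86.1400−0.0000)/(86.1400−37.1700)=1.7590; B=V−Δ·S=-51.4830
Self-financing check: at every node Δ·S+B equals the discounted successor values.

(0,0): Delta=1.7590 Bond=-51.4830
V0=52.3002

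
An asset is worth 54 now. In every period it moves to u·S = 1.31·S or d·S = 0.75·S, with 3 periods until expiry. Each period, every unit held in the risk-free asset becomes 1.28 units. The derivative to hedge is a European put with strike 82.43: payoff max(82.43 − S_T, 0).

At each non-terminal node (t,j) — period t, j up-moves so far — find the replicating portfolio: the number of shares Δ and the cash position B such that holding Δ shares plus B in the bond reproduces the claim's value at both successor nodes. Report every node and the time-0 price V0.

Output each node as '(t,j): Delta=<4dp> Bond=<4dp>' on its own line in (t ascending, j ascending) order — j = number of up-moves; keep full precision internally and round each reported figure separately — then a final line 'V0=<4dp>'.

(0,0): Delta=-0.2955 Bond=17.0154
(1,0): Delta=-1.0000 Bond=50.3113
(1,1): Delta=-0.2727 Bond=20.1648
(2,0): Delta=-1.0000 Bond=64.3984
(2,1): Delta=-1.0000 Bond=64.3984
(2,2): Delta=-0.2491 Bond=23.6267
V0=1.0575

No-arbitrage ⇒ martingale measure with p* = (R−d)/(u−d) = 0.9464.
Terminal values V(3,·): V(3,0)=59.6488, V(3,1)=42.6388, V(3,2)=12.9279, V(3,3)=0.0000
(2,0): S=30.3750. Δ = (V_up−V_dn)/(S_up−S_dn) = (42.6388−59.6488)/(39.7913−22.7812) = -1.0000. V = [p*·42.6388 + (1−p*)·59.6488]/1.28 = 34.0234. B = V − Δ·S = 64.3984.
(2,1): S=53.0550. Δ = (V_up−V_dn)/(S_up−S_dn) = (12.9279−42.6388)/(69.5021−39.7913) = -1.0000. V = [p*·12.9279 + (1−p*)·42.6388]/1.28 = 11.3434. B = V − Δ·S = 64.3984.
(2,2): S=92.6694. Δ = (V_up−V_dn)/(S_up−S_dn) = (0.0000−12.9279)/(121.3969−69.5021) = -0.2491. V = [p*·0.0000 + (1−p*)·12.9279]/1.28 = 0.5411. B = V − Δ·S = 23.6267.
(1,0): S=40.5000. Δ = (V_up−V_dn)/(S_up−S_dn) = (11.3434−34.0234)/(53.0550−30.3750) = -1.0000. V = [p*·11.3434 + (1−p*)·34.0234]/1.28 = 9.8113. B = V − Δ·S = 50.3113.
(1,1): S=70.7400. Δ = (V_up−V_dn)/(S_up−S_dn) = (0.5411−11.3434)/(92.6694−53.0550) = -0.2727. V = [p*·0.5411 + (1−p*)·11.3434]/1.28 = 0.8748. B = V − Δ·S = 20.1648.
(0,0): S=54.0000. Δ = (V_up−V_dn)/(S_up−S_dn) = (0.8748−9.8113)/(70.7400−40.5000) = -0.2955. V = [p*·0.8748 + (1−p*)·9.8113]/1.28 = 1.0575. B = V − Δ·S = 17.0154.
Self-financing check: at every node Δ·S+B equals the discounted successor values.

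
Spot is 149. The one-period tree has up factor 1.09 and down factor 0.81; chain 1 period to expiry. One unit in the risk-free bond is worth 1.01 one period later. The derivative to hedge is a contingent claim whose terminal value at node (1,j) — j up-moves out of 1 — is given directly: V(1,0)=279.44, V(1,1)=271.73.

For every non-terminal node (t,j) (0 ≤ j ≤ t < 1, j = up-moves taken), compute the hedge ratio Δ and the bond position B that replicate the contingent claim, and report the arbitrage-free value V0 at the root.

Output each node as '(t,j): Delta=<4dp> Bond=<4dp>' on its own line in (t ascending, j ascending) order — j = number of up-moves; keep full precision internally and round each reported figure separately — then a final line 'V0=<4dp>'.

Under the risk-neutral measure, an up-move has probability p* = (R−d)/(u−d) = 0.7143 and values discount at R = 1.01.
Terminal values V(1,·): V(1,0)=279.4400, V(1,1)=271.7300
(0,0): S=149.0000. Δ = (V_up−V_dn)/(S_up−S_dn) = (271.7300−279.4400)/(162.4100−120.6900) = -0.1848. V = [p*·271.7300 + (1−p*)·279.4400]/1.01 = 271.2207. B = V − Δ·S = 298.7564.
Each (Δ,B) replicates both successor values, so the strategy is self-financing and V0 is arbitrage-free.

(0,0): Delta=-0.1848 Bond=298.7564
V0=271.2207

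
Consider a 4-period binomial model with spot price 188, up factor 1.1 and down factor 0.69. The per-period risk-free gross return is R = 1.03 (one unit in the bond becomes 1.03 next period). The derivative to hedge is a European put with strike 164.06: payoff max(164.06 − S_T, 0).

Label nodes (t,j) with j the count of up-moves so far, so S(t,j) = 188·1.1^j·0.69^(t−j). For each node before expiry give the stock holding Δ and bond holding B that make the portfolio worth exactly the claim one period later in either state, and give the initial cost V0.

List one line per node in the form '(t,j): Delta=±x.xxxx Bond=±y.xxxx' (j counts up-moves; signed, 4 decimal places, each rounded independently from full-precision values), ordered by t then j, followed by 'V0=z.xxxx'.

(0,0): Delta=-0.2694 Bond=58.1108
(1,0): Delta=-0.8952 Bond=141.0326
(1,1): Delta=-0.1886 Bond=43.1409
(2,0): Delta=-1.0000 Bond=154.6423
(2,1): Delta=-0.8817 Bond=143.3326
(2,2): Delta=-0.0991 Bond=24.0739
(3,0): Delta=-1.0000 Bond=159.2816
(3,1): Delta=-1.0000 Bond=159.2816
(3,2): Delta=-0.8664 Bond=145.2343
(3,3): Delta=0.0000 Bond=0.0000
V0=7.4598

No-arbitrage ⇒ martingale measure with p* = (R−d)/(u−d) = 0.8293.
Terminal values V(4,·): V(4,0)=121.4458, V(4,1)=96.1243, V(4,2)=55.7568, V(4,3)=0.0000, V(4,4)=0.0000
Node (3,0) S=61.7597: V=(p*·96.1243+(1−p*)·121.4458)/1.03=97.5219; Δ=(96.1243−121.4458)/(67.9357−42.6142)=-1.0000; B=V−Δ·S=159.2816
Node (3,1) S=98.4575: V=(p*·55.7568+(1−p*)·96.1243)/1.03=60.8241; Δ=(55.7568−96.1243)/(108.3032−67.9357)=-1.0000; B=V−Δ·S=159.2816
Node (3,2) S=156.9612: V=(p*·0.0000+(1−p*)·55.7568)/1.03=9.2422; Δ=(0.0000−55.7568)/(172.6573−108.3032)=-0.8664; B=V−Δ·S=145.2343
Node (3,3) S=250.2280: V=(p*·0.0000+(1−p*)·0.0000)/1.03=0.0000; Δ=(0.0000−0.0000)/(275.2508−172.6573)=0.0000; B=V−Δ·S=0.0000
Node (2,0) S=89.5068: V=(p*·60.8241+(1−p*)·97.5219)/1.03=65.1355; Δ=(60.8241−97.5219)/(98.4575−61.7597)=-1.0000; B=V−Δ·S=154.6423
Node (2,1) S=142.6920: V=(p*·9.2422+(1−p*)·60.8241)/1.03=17.5232; Δ=(9.2422−60.8241)/(156.9612−98.4575)=-0.8817; B=V−Δ·S=143.3326
Node (2,2) S=227.4800: V=(p*·0.0000+(1−p*)·9.2422)/1.03=1.5320; Δ=(0.0000−9.2422)/(250.2280−156.9612)=-0.0991; B=V−Δ·S=24.0739
Node (1,0) S=129.7200: V=(p*·17.5232+(1−p*)·65.1355)/1.03=24.9049; Δ=(17.5232−65.1355)/(142.6920−89.5068)=-0.8952; B=V−Δ·S=141.0326
Node (1,1) S=206.8000: V=(p*·1.5320+(1−p*)·17.5232)/1.03=4.1380; Δ=(1.5320−17.5232)/(227.4800−142.6920)=-0.1886; B=V−Δ·S=43.1409
Node (0,0) S=188.0000: V=(p*·4.1380+(1−p*)·24.9049)/1.03=7.4598; Δ=(4.1380−24.9049)/(206.8000−129.7200)=-0.2694; B=V−Δ·S=58.1108
Self-financing check: at every node Δ·S+B equals the discounted successor values.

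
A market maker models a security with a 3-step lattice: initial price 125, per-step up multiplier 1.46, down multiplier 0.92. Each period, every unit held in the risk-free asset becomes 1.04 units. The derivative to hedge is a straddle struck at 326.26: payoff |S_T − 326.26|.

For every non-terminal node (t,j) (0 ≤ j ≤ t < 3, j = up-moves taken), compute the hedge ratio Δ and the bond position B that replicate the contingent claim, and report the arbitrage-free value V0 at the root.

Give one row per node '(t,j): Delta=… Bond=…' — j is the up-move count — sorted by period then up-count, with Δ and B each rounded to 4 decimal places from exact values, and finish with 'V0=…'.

(0,0): Delta=-0.9151 Bond=280.6562
(1,0): Delta=-1.0000 Bond=301.6457
(1,1): Delta=-0.7279 Bond=257.7111
(2,0): Delta=-1.0000 Bond=313.7115
(2,1): Delta=-1.0000 Bond=313.7115
(2,2): Delta=-0.1277 Bond=108.0974
V0=166.2684

Under the risk-neutral measure, an up-move has probability p* = (R−d)/(u−d) = 0.2222 and values discount at R = 1.04.
At expiry t=3: V(3,0)=228.9240, V(3,1)=171.7920, V(3,2)=81.1260, V(3,3)=62.7570
  t=2,j=0: stock 105.8000 → up 154.4680 (V=171.7920), down 97.3360 (V=228.9240). Price 207.9115; hedge Δ=-1.0000, bond B=313.7115.
  t=2,j=1: stock 167.9000 → up 245.1340 (V=81.1260), down 154.4680 (V=171.7920). Price 145.8115; hedge Δ=-1.0000, bond B=313.7115.
  t=2,j=2: stock 266.4500 → up 389.0170 (V=62.7570), down 245.1340 (V=81.1260). Price 74.0808; hedge Δ=-0.1277, bond B=108.0974.
  t=1,j=0: stock 115.0000 → up 167.9000 (V=145.8115), down 105.8000 (V=207.9115). Price 186.6457; hedge Δ=-1.0000, bond B=301.6457.
  t=1,j=1: stock 182.5000 → up 266.4500 (V=74.0808), down 167.9000 (V=145.8115). Price 124.8763; hedge Δ=-0.7279, bond B=257.7111.
  t=0,j=0: stock 125.0000 → up 182.5000 (V=124.8763), down 115.0000 (V=186.6457). Price 166.2684; hedge Δ=-0.9151, bond B=280.6562.
Root portfolio cost Δ·125+B reproduces V0=166.2684.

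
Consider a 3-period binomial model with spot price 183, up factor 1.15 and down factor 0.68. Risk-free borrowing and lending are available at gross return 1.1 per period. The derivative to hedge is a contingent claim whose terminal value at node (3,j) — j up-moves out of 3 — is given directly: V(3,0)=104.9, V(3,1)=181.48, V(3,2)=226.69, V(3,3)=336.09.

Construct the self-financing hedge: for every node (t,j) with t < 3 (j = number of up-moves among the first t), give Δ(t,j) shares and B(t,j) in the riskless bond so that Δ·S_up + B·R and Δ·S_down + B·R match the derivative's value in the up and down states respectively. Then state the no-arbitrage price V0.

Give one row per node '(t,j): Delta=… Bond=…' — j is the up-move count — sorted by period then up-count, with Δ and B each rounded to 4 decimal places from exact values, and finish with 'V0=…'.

(0,0): Delta=0.9304 Bond=57.5732
(1,0): Delta=0.7546 Bond=85.2022
(1,1): Delta=0.9427 Bond=60.7268
(2,0): Delta=1.9255 Bond=-5.3605
(2,1): Delta=0.6722 Bond=105.5180
(2,2): Delta=0.9618 Bond=62.1901
V0=227.8283

Under the risk-neutral measure, an up-move has probability p* = (R−d)/(u−d) = 0.8936 and values discount at R = 1.1.
Terminal payoffs: V(3,0)=104.9000, V(3,1)=181.4800, V(3,2)=226.6900, V(3,3)=336.0900
(2,0): S=84.6192. Δ = (V_up−V_dn)/(S_up−S_dn) = (181.4800−104.9000)/(97.3121−57.5411) = 1.9255. V = [p*·181.4800 + (1−p*)·104.9000]/1.1 = 157.5756. B = V − Δ·S = -5.3605.
(2,1): S=143.1060. Δ = (V_up−V_dn)/(S_up−S_dn) = (226.6900−181.4800)/(164.5719−97.3121) = 0.6722. V = [p*·226.6900 + (1−p*)·181.4800]/1.1 = 201.7095. B = V − Δ·S = 105.5180.
(2,2): S=242.0175. Δ = (V_up−V_dn)/(S_up−S_dn) = (336.0900−226.6900)/(278.3201−164.5719) = 0.9618. V = [p*·336.0900 + (1−p*)·226.6900]/1.1 = 294.9561. B = V − Δ·S = 62.1901.
(1,0): S=124.4400. Δ = (V_up−V_dn)/(S_up−S_dn) = (201.7095−157.5756)/(143.1060−84.6192) = 0.7546. V = [p*·201.7095 + (1−p*)·157.5756]/1.1 = 179.1040. B = V − Δ·S = 85.2022.
(1,1): S=210.4500. Δ = (V_up−V_dn)/(S_up−S_dn) = (294.9561−201.7095)/(242.0175−143.1060) = 0.9427. V = [p*·294.9561 + (1−p*)·201.7095]/1.1 = 259.1239. B = V − Δ·S = 60.7268.
(0,0): S=183.0000. Δ = (V_up−V_dn)/(S_up−S_dn) = (259.1239−179.1040)/(210.4500−124.4400) = 0.9304. V = [p*·259.1239 + (1−p*)·179.1040]/1.1 = 227.8283. B = V − Δ·S = 57.5732.
Self-financing check: at every node Δ·S+B equals the discounted successor values.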